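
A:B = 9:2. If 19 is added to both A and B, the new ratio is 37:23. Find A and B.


Let A = 9k, B = 2k.
(9k + 19) / (2k + 19) = 37/23
Cross-multiply: 23(9k + 19) = 37(2k + 19)
207k + 437 = 74k + 703
207k - 74k = 703 - 437
133k = 266
k = 266/133 = 2
A = 9×2 = 18, B = 2×2 = 4
= A = 18, B = 4

A = 18, B = 4


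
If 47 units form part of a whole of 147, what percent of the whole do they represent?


Percentage = (part / whole) × 100
= (47 / 147) × 100
≈ 31.97%

31.97%


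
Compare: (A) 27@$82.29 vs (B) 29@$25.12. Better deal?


Deal A: $82.29/27 = $3.0478/unit
Deal B: $25.12/29 = $0.8662/unit
B is cheaper per unit
= Deal B

Deal B


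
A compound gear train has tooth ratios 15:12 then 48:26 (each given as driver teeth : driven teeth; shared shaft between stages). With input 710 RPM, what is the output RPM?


Stage 1: RPM_B = RPM_A × t_A/t_B = 710 × 15/12 = 10650/12 = 887.50
B and C share a shaft → RPM_C = RPM_B
Stage 2: RPM_D = RPM_C × t_C/t_D = RPM_A × (t_A×t_C)/(t_B×t_D)
Overall ratio = (15×48)/(12×26) = 720/312
RPM_D = 710 × 720/312 = 511200/312
≈ 1638.46 RPM

1638.46 RPM


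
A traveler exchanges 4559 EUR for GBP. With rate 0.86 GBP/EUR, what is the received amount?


Amount × rate = 4559 × 0.86
= 3920.74 GBP

3920.74 GBP


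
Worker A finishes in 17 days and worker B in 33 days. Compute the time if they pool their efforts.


Rate of A = 1/17 per day
Rate of B = 1/33 per day
Combined rate = 1/17 + 1/33 = 50/561 ≈ 0.0891 per day
Days = 1 / combined rate = 561/50
= 11.22 days

11.22 days


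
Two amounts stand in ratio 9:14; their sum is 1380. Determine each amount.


Let A = 9k, B = 14k.
9k + 14k = 1380
23k = 1380 → k = 1380/23 = 60
A = 9×60 = 540, B = 14×60 = 840
= A = 540, B = 840

A = 540, B = 840


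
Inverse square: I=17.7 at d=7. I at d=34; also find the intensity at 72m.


I₁d₁² = I₂d₂²
I at 34m = 17.7 × (7/34)² = 17.7 × 49/1156 = 867.3/1156 ≈ 0.7503
I at 72m = 17.7 × (7/72)² = 17.7 × 49/5184 = 867.3/5184 ≈ 0.1673
= 0.7503 and 0.1673

0.7503 and 0.1673


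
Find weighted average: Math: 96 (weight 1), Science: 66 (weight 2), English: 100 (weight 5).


Numerator = 96×1 + 66×2 + 100×5
= 96 + 132 + 500
= 728
Total weight = 8
Weighted avg = 728/8
= 91.00

91.00


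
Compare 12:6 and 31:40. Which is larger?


12/6 = 2.0000
31/40 = 0.7750
2.0000 > 0.7750, so 12:6 is greater
= 12:6

12:6


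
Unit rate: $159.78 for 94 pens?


Unit rate = total / quantity
= 159.78 / 94
= $1.70 per unit

$1.70 per unit


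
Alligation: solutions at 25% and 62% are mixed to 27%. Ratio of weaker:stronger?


Let x parts of 25% mix with y parts of 62%.
25x + 62y = 27(x + y)
25x + 62y = 27x + 27y
x(25 - 27) = y(27 - 62)
x/y = (62 - 27)/(27 - 25) = 35/2
Simplify: 35:2
= 35:2

35:2


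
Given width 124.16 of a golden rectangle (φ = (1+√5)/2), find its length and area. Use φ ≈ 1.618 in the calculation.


φ = (1 + √5) / 2 ≈ 1.618
Length = width × φ = 124.16 × 1.618 = 200.89088
≈ 200.89
Area = width × length = 124.16 × 200.89088 = 24942.6116608 ≈ 24942.61
= Length: 200.89, Area: 24942.61

Length: 200.89, Area: 24942.61


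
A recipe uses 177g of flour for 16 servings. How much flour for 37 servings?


Direct proportion: y/x = constant
k = 177/16 = 11.0625
y₂ = k × 37 = 177 × 37 / 16 = 6549/16
≈ 409.31

409.31


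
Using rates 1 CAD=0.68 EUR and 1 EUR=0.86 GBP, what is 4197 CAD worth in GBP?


Step 1: 4197 CAD × 0.68 = 2853.96 EUR
Step 2: 2853.96 EUR × 0.86 = 2454.41 GBP
Implied rate CAD→GBP = 0.68 × 0.86 = 0.5848
= 2454.41 GBP

2454.41 GBP


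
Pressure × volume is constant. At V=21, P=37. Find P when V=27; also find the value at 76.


Inverse proportion: x × y = constant
k = 21 × 37 = 777
At x=27: k/27 = 28.78
At x=76: k/76 = 10.22
= 28.78 and 10.22

28.78 and 10.22


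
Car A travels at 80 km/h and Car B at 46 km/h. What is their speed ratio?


Ratio = 80:46
GCD = 2
Simplified = 40:23
Time ratio (same distance) = 23:40
Speed ratio = 40:23

40:23


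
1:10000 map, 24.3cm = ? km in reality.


Real distance = map distance × scale
= 24.3cm × 10000
= 243000 cm = 2430.0 m
= 2.430 km

2.430 km


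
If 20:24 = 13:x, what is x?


Cross multiply: 20 × x = 24 × 13
20x = 312
x = 312 / 20
= 15.60

15.60


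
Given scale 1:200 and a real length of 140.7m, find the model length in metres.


Model size = real / scale
= 140.7 / 200
= 0.7035 m

0.7035 m


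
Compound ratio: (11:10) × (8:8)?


Compound ratio = (11×8) : (10×8)
= 88:80
GCD = 8
= 11:10

11:10


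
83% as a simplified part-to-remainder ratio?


83% means 83 parts out of 100; remainder = 17
Part : remainder = 83:17
GCD = 1
= 83:17

83:17


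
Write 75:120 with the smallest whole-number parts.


GCD(75, 120) = 15
75/15 : 120/15
= 5:8

5:8


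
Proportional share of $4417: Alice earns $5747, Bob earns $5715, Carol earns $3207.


Total income = 5747 + 5715 + 3207 = $14669
Alice: $4417 × 5747/14669 = $1730.49
Bob: $4417 × 5715/14669 = $1720.85
Carol: $4417 × 3207/14669 = $965.66
= Alice: $1730.49, Bob: $1720.85, Carol: $965.66

Alice: $1730.49, Bob: $1720.85, Carol: $965.66


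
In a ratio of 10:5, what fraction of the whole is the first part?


Total parts = 10 + 5 = 15
First part: 10/15 = 2/3
= 2/3

2/3


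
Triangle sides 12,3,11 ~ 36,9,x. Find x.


Scale factor = 36/12 = 3
Missing side = 11 × 3
= 33.0

33.0


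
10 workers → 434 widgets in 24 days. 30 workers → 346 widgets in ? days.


Days ∝ work / workers, so d₂ = d₁ × (m₁/m₂) × (w₂/w₁)
Workers factor (inverse): 10/30 ≈ 0.3333
Work factor (direct): 346/434 ≈ 0.7972
d₂ = 24 × 10/30 × 346/434 = (24 × 10 × 346) / (30 × 434) = 83040/13020
≈ 6.38 days

6.38 days


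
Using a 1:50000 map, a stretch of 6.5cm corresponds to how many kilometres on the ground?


Real distance = map distance × scale
= 6.5cm × 50000
= 325000 cm = 3250.0 m
= 3.250 km

3.250 km


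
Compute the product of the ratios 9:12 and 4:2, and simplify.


Compound ratio = (9×4) : (12×2)
= 36:24
GCD = 12
= 3:2

3:2


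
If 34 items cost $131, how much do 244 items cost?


Direct proportion: y/x = constant
k = 131/34 ≈ 3.8529
y₂ = k × 244 = 131 × 244 / 34 = 31964/34
≈ 940.12

940.12


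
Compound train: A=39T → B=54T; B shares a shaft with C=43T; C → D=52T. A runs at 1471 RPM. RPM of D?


Stage 1: RPM_B = RPM_A × t_A/t_B = 1471 × 39/54 = 57369/54 ≈ 1062.39
B and C share a shaft → RPM_C = RPM_B
Stage 2: RPM_D = RPM_C × t_C/t_D = RPM_A × (t_A×t_C)/(t_B×t_D)
Overall ratio = (39×43)/(54×52) = 1677/2808
RPM_D = 1471 × 1677/2808 = 2466867/2808
≈ 878.51 RPM

878.51 RPM


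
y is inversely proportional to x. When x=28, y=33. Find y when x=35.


Inverse proportion: x × y = constant
k = 28 × 33 = 924
y₂ = k / 35 = 924 / 35
= 26.40

26.40


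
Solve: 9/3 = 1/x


Cross multiply: 9 × x = 3 × 1
9x = 3
x = 3 / 9
= 0.33

0.33


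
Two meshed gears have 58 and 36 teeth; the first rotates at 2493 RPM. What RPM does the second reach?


Gear ratio = 58:36 = 29:18
RPM_B = RPM_A × (teeth_A / teeth_B)
= 2493 × (58/36)
= 4016.5 RPM

4016.5 RPM


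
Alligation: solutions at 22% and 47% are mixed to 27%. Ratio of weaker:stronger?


Let x parts of 22% mix with y parts of 47%.
22x + 47y = 27(x + y)
22x + 47y = 27x + 27y
x(22 - 27) = y(27 - 47)
x/y = (47 - 27)/(27 - 22) = 20/5
Simplify: 4:1
= 4:1

4:1


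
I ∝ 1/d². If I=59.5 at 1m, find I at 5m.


I₁d₁² = I₂d₂²
I₂ = I₁ × (d₁/d₂)²
= 59.5 × (1/5)²
= 59.5 × 1/25
= 59.5/25
= 2.3800

2.3800


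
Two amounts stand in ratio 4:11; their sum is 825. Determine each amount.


Let A = 4k, B = 11k.
4k + 11k = 825
15k = 825 → k = 825/15 = 55
A = 4×55 = 220, B = 11×55 = 605
= A = 220, B = 605

A = 220, B = 605


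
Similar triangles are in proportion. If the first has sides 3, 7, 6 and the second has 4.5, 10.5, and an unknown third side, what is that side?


Scale factor = 4.5/3 = 1.5
Missing side = 6 × 1.5
= 9.0

9.0


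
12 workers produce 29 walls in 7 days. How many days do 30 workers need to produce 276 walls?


Days ∝ work / workers, so d₂ = d₁ × (m₁/m₂) × (w₂/w₁)
Workers factor (inverse): 12/30 = 0.4000
Work factor (direct): 276/29 ≈ 9.5172
d₂ = 7 × 12/30 × 276/29 = (7 × 12 × 276) / (30 × 29) = 23184/870
≈ 26.65 days

26.65 days


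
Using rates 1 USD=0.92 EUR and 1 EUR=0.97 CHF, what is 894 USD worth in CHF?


Step 1: 894 USD × 0.92 = 822.48 EUR
Step 2: 822.48 EUR × 0.97 = 797.81 CHF
Implied rate USD→CHF = 0.92 × 0.97 = 0.8924
= 797.81 CHF

797.81 CHF


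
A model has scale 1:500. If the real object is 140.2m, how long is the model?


Model size = real / scale
= 140.2 / 500
= 0.2804 m

0.2804 m


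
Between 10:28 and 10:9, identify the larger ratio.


10/28 = 0.3571
10/9 = 1.1111
0.3571 < 1.1111, so 10:28 is less
= 10:9

10:9


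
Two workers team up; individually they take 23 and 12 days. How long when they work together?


Rate of A = 1/23 per day
Rate of B = 1/12 per day
Combined rate = 1/23 + 1/12 = 35/276 ≈ 0.1268 per day
Days = 1 / combined rate = 276/35
≈ 7.89 days

7.89 days


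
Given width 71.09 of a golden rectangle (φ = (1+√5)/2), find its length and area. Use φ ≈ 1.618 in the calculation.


φ = (1 + √5) / 2 ≈ 1.618
Length = width × φ = 71.09 × 1.618 = 115.02362
≈ 115.02
Area = width × length = 71.09 × 115.02362 = 8177.0291458 ≈ 8177.03
= Length: 115.02, Area: 8177.03

Length: 115.02, Area: 8177.03


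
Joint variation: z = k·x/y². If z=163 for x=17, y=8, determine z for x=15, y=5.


z = k·x/y²
Solve for k using the known point: k = z·y²/x = 163×64/17 = 10432/17 ≈ 613.6471
Now evaluate at x=15, y=5:
z = k × 15 / 25 = (10432 × 15) / (17 × 25) = 156480/425
≈ 368.1882

368.1882


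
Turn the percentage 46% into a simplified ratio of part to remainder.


46% means 46 parts out of 100; remainder = 54
Part : remainder = 46:54
GCD = 2
= 23:27

23:27


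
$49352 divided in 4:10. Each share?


Total parts = 4 + 10 = 14
Part 1: 49352 × 4/14 = 14100.57
Part 2: 49352 × 10/14 = 35251.43
= Part 1: $14100.57, Part 2: $35251.43

Part 1: $14100.57, Part 2: $35251.43


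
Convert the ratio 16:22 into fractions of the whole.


Total parts = 16 + 22 = 38
First part: 16/38 = 8/19
Second part: 22/38 = 11/19
= 8/19 and 11/19

8/19 and 11/19


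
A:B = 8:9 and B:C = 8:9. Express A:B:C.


Match B: multiply A:B by 8 → 64:72
Multiply B:C by 9 → 72:81
Combined: 64:72:81
GCD = 1
= 64:72:81

64:72:81


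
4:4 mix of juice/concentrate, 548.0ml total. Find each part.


Total parts = 4 + 4 = 8
juice: 548.0 × 4/8 = 274.0ml
concentrate: 548.0 × 4/8 = 274.0ml
= 274.0ml and 274.0ml

274.0ml and 274.0ml


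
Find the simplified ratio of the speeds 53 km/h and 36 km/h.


Ratio = 53:36
GCD = 1
Simplified = 53:36
Time ratio (same distance) = 36:53
Speed ratio = 53:36

53:36


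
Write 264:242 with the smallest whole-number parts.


GCD(264, 242) = 22
264/22 : 242/22
= 12:11

12:11


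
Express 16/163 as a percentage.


Percentage = (part / whole) × 100
= (16 / 163) × 100
≈ 9.82%

9.82%


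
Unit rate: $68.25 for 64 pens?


Unit rate = total / quantity
= 68.25 / 64
= $1.07 per unit

$1.07 per unit


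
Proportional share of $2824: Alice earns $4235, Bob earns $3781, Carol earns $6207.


Total income = 4235 + 3781 + 6207 = $14223
Alice: $2824 × 4235/14223 = $840.87
Bob: $2824 × 3781/14223 = $750.72
Carol: $2824 × 6207/14223 = $1232.41
= Alice: $840.87, Bob: $750.72, Carol: $1232.41

Alice: $840.87, Bob: $750.72, Carol: $1232.41


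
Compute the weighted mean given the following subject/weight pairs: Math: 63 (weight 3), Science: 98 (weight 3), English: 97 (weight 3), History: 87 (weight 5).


Numerator = 63×3 + 98×3 + 97×3 + 87×5
= 189 + 294 + 291 + 435
= 1209
Total weight = 14
Weighted avg = 1209/14
= 86.36

86.36


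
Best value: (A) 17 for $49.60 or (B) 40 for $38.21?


Deal A: $49.60/17 = $2.9176/unit
Deal B: $38.21/40 = $0.9553/unit
B is cheaper per unit
= Deal B

Deal B


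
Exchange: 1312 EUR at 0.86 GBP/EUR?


Amount × rate = 1312 × 0.86
= 1128.32 GBP

1128.32 GBP


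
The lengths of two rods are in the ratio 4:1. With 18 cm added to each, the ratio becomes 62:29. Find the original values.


Let A = 4k, B = 1k.
(4k + 18) / (1k + 18) = 62/29
Cross-multiply: 29(4k + 18) = 62(1k + 18)
116k + 522 = 62k + 1116
116k - 62k = 1116 - 522
54k = 594
k = 594/54 = 11
A = 4×11 = 44, B = 1×11 = 11
= A = 44, B = 11

A = 44, B = 11


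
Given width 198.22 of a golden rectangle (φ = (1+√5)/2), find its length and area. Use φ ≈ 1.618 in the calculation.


φ = (1 + √5) / 2 ≈ 1.618
Length = width × φ = 198.22 × 1.618 = 320.71996
≈ 320.72
Area = width × length = 198.22 × 320.71996 = 63573.1104712 ≈ 63573.11
= Length: 320.72, Area: 63573.11

Length: 320.72, Area: 63573.11


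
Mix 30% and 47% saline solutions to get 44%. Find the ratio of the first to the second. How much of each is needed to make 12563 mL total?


Let x parts of 30% mix with y parts of 47%.
30x + 47y = 44(x + y)
30x + 47y = 44x + 44y
x(30 - 44) = y(44 - 47)
x/y = (47 - 44)/(44 - 30) = 3/14
Simplify: 3:14
Total parts = 17; one part = 12563/17 = 739.00 mL
30% solution: 3×739.00 = 2217.00 mL
47% solution: 14×739.00 = 10346.00 mL
= ratio 3:14; 2217.00 mL and 10346.00 mL

ratio 3:14; 2217.00 mL and 10346.00 mL


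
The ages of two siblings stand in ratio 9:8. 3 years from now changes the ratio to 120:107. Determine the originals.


Let A = 9k, B = 8k.
(9k + 3) / (8k + 3) = 120/107
Cross-multiply: 107(9k + 3) = 120(8k + 3)
963k + 321 = 960k + 360
963k - 960k = 360 - 321
3k = 39
k = 39/3 = 13
A = 9×13 = 117, B = 8×13 = 104
= A = 117, B = 104

A = 117, B = 104


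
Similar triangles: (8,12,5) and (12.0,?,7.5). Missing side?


Scale factor = 12.0/8 = 1.5
Missing side = 12 × 1.5
= 18.0

18.0


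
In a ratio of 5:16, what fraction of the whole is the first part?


Total parts = 5 + 16 = 21
First part: 5/21 = 5/21
= 5/21

5/21


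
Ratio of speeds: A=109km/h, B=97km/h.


Ratio = 109:97
GCD = 1
Simplified = 109:97
Time ratio (same distance) = 97:109
Speed ratio = 109:97

109:97


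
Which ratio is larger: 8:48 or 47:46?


8/48 = 0.1667
47/46 = 1.0217
0.1667 < 1.0217, so 8:48 is less
= 47:46

47:46


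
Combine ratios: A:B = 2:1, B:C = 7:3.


Match B: multiply A:B by 7 → 14:7
Multiply B:C by 1 → 7:3
Combined: 14:7:3
GCD = 1
= 14:7:3

14:7:3


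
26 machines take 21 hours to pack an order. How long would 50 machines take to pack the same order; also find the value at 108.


Inverse proportion: x × y = constant
k = 26 × 21 = 546
At x=50: k/50 = 10.92
At x=108: k/108 = 5.06
= 10.92 and 5.06

10.92 and 5.06


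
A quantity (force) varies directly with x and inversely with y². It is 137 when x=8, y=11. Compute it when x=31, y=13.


z = k·x/y²
Solve for k using the known point: k = z·y²/x = 137×121/8 = 16577/8 = 2072.1250
Now evaluate at x=31, y=13:
z = k × 31 / 169 = (16577 × 31) / (8 × 169) = 513887/1352
≈ 380.0939

380.0939


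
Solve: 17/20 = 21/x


Cross multiply: 17 × x = 20 × 21
17x = 420
x = 420 / 17
= 24.71

24.71


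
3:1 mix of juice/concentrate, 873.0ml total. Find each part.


Total parts = 3 + 1 = 4
juice: 873.0 × 3/4 = 654.8ml
concentrate: 873.0 × 1/4 = 218.3ml
= 654.8ml and 218.3ml

654.8ml and 218.3ml


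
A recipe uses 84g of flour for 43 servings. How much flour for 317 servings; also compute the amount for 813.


Direct proportion: y/x = constant
k = 84/43 ≈ 1.9535
y at x=317: k × 317 = 84 × 317 / 43 = 26628/43 ≈ 619.26
y at x=813: k × 813 = 84 × 813 / 43 = 68292/43 ≈ 1588.19
= 619.26 and 1588.19

619.26 and 1588.19


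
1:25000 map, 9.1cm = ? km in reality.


Real distance = map distance × scale
= 9.1cm × 25000
= 227500 cm = 2275.0 m
= 2.275 km

2.275 km


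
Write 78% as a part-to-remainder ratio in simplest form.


78% means 78 parts out of 100; remainder = 22
Part : remainder = 78:22
GCD = 2
= 39:11

39:11


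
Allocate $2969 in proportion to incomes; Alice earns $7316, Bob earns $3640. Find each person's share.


Total income = 7316 + 3640 = $10956
Alice: $2969 × 7316/10956 = $1982.59
Bob: $2969 × 3640/10956 = $986.41
= Alice: $1982.59, Bob: $986.41

Alice: $1982.59, Bob: $986.41


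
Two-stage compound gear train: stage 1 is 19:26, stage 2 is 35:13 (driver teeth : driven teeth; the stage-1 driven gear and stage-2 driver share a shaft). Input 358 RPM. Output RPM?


Stage 1: RPM_B = RPM_A × t_A/t_B = 358 × 19/26 = 6802/26 ≈ 261.62
B and C share a shaft → RPM_C = RPM_B
Stage 2: RPM_D = RPM_C × t_C/t_D = RPM_A × (t_A×t_C)/(t_B×t_D)
Overall ratio = (19×35)/(26×13) = 665/338
RPM_D = 358 × 665/338 = 238070/338
≈ 704.35 RPM

704.35 RPM


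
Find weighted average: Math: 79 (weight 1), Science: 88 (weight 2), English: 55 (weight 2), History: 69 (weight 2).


Numerator = 79×1 + 88×2 + 55×2 + 69×2
= 79 + 176 + 110 + 138
= 503
Total weight = 7
Weighted avg = 503/7
= 71.86

71.86


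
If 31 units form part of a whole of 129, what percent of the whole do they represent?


Percentage = (part / whole) × 100
= (31 / 129) × 100
≈ 24.03%

24.03%


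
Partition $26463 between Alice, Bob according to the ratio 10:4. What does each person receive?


Total parts = 10 + 4 = 14
Alice: 26463 × 10/14 = 18902.14
Bob: 26463 × 4/14 = 7560.86
= Alice: $18902.14, Bob: $7560.86

Alice: $18902.14, Bob: $7560.86


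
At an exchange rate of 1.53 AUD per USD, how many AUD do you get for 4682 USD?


Amount × rate = 4682 × 1.53
= 7163.46 AUD

7163.46 AUD


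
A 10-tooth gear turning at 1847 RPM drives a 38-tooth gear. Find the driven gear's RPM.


Gear ratio = 10:38 = 5:19
RPM_B = RPM_A × (teeth_A / teeth_B)
= 1847 × (10/38)
= 486.1 RPM

486.1 RPM


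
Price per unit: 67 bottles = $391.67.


Unit rate = total / quantity
= 391.67 / 67
= $5.85 per unit

$5.85 per unit


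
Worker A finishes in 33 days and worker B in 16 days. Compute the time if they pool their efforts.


Rate of A = 1/33 per day
Rate of B = 1/16 per day
Combined rate = 1/33 + 1/16 = 49/528 ≈ 0.0928 per day
Days = 1 / combined rate = 528/49
≈ 10.78 days

10.78 days


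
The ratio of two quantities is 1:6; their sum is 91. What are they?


Let A = 1k, B = 6k.
1k + 6k = 91
7k = 91 → k = 91/7 = 13
A = 1×13 = 13, B = 6×13 = 78
= A = 13, B = 78

A = 13, B = 78


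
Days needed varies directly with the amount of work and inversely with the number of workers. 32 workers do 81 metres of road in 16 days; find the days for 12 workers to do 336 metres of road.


Days ∝ work / workers, so d₂ = d₁ × (m₁/m₂) × (w₂/w₁)
Workers factor (inverse): 32/12 ≈ 2.6667
Work factor (direct): 336/81 ≈ 4.1481
d₂ = 16 × 32/12 × 336/81 = (16 × 32 × 336) / (12 × 81) = 172032/972
≈ 176.99 days

176.99 days


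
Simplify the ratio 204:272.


GCD(204, 272) = 68
204/68 : 272/68
= 3:4

3:4


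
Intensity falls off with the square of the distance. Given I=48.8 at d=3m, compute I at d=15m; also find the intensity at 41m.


I₁d₁² = I₂d₂²
I at 15m = 48.8 × (3/15)² = 48.8 × 9/225 = 439.2/225 = 1.9520
I at 41m = 48.8 × (3/41)² = 48.8 × 9/1681 = 439.2/1681 ≈ 0.2613
= 1.9520 and 0.2613

1.9520 and 0.2613


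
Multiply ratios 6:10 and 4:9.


Compound ratio = (6×4) : (10×9)
= 24:90
GCD = 6
= 4:15

4:15


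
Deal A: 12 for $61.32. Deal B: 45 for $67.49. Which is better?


Deal A: $61.32/12 = $5.1100/unit
Deal B: $67.49/45 = $1.4998/unit
B is cheaper per unit
= Deal B

Deal B


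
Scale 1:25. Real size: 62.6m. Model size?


Model size = real / scale
= 62.6 / 25
= 2.5040 m

2.5040 m


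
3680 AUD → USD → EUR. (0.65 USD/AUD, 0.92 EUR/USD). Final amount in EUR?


Step 1: 3680 AUD × 0.65 = 2392.00 USD
Step 2: 2392.00 USD × 0.92 = 2200.64 EUR
Implied rate AUD→EUR = 0.65 × 0.92 = 0.5980
= 2200.64 EUR

2200.64 EUR


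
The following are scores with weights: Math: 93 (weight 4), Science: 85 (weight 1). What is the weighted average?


Numerator = 93×4 + 85×1
= 372 + 85
= 457
Total weight = 5
Weighted avg = 457/5
= 91.40

91.40


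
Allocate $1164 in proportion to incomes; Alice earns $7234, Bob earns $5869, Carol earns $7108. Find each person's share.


Total income = 7234 + 5869 + 7108 = $20211
Alice: $1164 × 7234/20211 = $416.62
Bob: $1164 × 5869/20211 = $338.01
Carol: $1164 × 7108/20211 = $409.37
= Alice: $416.62, Bob: $338.01, Carol: $409.37

Alice: $416.62, Bob: $338.01, Carol: $409.37


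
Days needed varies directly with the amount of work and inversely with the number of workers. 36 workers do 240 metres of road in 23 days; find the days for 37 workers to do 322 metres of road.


Days ∝ work / workers, so d₂ = d₁ × (m₁/m₂) × (w₂/w₁)
Workers factor (inverse): 36/37 ≈ 0.9730
Work factor (direct): 322/240 ≈ 1.3417
d₂ = 23 × 36/37 × 322/240 = (23 × 36 × 322) / (37 × 240) = 266616/8880
≈ 30.02 days

30.02 days


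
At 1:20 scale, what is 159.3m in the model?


Model size = real / scale
= 159.3 / 20
= 7.9650 m

7.9650 m


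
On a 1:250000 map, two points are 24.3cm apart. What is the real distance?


Real distance = map distance × scale
= 24.3cm × 250000
= 6075000 cm = 60750.0 m
= 60.750 km

60.750 km


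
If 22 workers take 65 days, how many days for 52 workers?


Inverse proportion: x × y = constant
k = 22 × 65 = 1430
y₂ = k / 52 = 1430 / 52
= 27.50

27.50


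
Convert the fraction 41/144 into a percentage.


Percentage = (part / whole) × 100
= (41 / 144) × 100
≈ 28.47%

28.47%


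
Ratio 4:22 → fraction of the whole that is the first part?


Total parts = 4 + 22 = 26
First part: 4/26 = 2/13
= 2/13

2/13


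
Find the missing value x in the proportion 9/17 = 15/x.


Cross multiply: 9 × x = 17 × 15
9x = 255
x = 255 / 9
= 28.33

28.33


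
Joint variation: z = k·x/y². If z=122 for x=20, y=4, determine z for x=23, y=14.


z = k·x/y²
Solve for k using the known point: k = z·y²/x = 122×16/20 = 1952/20 = 97.6000
Now evaluate at x=23, y=14:
z = k × 23 / 196 = (1952 × 23) / (20 × 196) = 44896/3920
≈ 11.4531

11.4531


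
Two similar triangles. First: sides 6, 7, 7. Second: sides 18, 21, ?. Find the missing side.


Scale factor = 18/6 = 3
Missing side = 7 × 3
= 21.0

21.0


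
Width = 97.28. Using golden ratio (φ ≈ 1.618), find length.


φ = (1 + √5) / 2 ≈ 1.618
Length = width × φ = 97.28 × 1.618 = 157.39904
≈ 157.40

157.40


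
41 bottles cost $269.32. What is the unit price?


Unit rate = total / quantity
= 269.32 / 41
= $6.57 per unit

$6.57 per unit


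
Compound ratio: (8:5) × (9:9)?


Compound ratio = (8×9) : (5×9)
= 72:45
GCD = 9
= 8:5

8:5


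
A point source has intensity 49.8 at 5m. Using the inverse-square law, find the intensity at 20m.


I₁d₁² = I₂d₂²
I₂ = I₁ × (d₁/d₂)²
= 49.8 × (5/20)²
= 49.8 × 25/400
= 1245/400
= 3.1125

3.1125


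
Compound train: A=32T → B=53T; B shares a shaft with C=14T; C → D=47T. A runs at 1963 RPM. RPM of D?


Stage 1: RPM_B = RPM_A × t_A/t_B = 1963 × 32/53 = 62816/53 ≈ 1185.21
B and C share a shaft → RPM_C = RPM_B
Stage 2: RPM_D = RPM_C × t_C/t_D = RPM_A × (t_A×t_C)/(t_B×t_D)
Overall ratio = (32×14)/(53×47) = 448/2491
RPM_D = 1963 × 448/2491 = 879424/2491
≈ 353.04 RPM

353.04 RPM


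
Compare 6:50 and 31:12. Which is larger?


6/50 = 0.1200
31/12 = 2.5833
0.1200 < 2.5833, so 6:50 is less
= 31:12

31:12


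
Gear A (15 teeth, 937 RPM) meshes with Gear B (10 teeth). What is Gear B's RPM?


Gear ratio = 15:10 = 3:2
RPM_B = RPM_A × (teeth_A / teeth_B)
= 937 × (15/10)
= 1405.5 RPM

1405.5 RPM


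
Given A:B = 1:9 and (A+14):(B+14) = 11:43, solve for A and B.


Let A = 1k, B = 9k.
(1k + 14) / (9k + 14) = 11/43
Cross-multiply: 43(1k + 14) = 11(9k + 14)
43k + 602 = 99k + 154
43k - 99k = 154 - 602
-56k = -448
k = -448/-56 = 8
A = 1×8 = 8, B = 9×8 = 72
= A = 8, B = 72

A = 8, B = 72


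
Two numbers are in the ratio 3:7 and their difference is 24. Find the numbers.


Let A = 3k, B = 7k.
7k - 3k = 24
4k = 24 → k = 24/4 = 6
A = 3×6 = 18, B = 7×6 = 42
= A = 18, B = 42

A = 18, B = 42


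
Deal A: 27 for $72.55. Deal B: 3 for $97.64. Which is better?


Deal A: $72.55/27 = $2.6870/unit
Deal B: $97.64/3 = $32.5467/unit
A is cheaper per unit
= Deal A

Deal A


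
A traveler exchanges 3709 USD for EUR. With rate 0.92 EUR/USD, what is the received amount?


Amount × rate = 3709 × 0.92
= 3412.28 EUR

3412.28 EUR


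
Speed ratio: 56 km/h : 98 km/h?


Ratio = 56:98
GCD = 14
Simplified = 4:7
Time ratio (same distance) = 7:4
Speed ratio = 4:7

4:7


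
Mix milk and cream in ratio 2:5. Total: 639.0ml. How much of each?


Total parts = 2 + 5 = 7
milk: 639.0 × 2/7 = 182.6ml
cream: 639.0 × 5/7 = 456.4ml
= 182.6ml and 456.4ml

182.6ml and 456.4ml


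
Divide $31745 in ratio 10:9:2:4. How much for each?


Total parts = 10 + 9 + 2 + 4 = 25
Part 1: 31745 × 10/25 = 12698.00
Part 2: 31745 × 9/25 = 11428.20
Part 3: 31745 × 2/25 = 2539.60
Part 4: 31745 × 4/25 = 5079.20
= Part 1: $12698.00, Part 2: $11428.20, Part 3: $2539.60, Part 4: $5079.20

Part 1: $12698.00, Part 2: $11428.20, Part 3: $2539.60, Part 4: $5079.20


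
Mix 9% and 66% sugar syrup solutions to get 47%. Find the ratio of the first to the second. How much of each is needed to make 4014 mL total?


Let x parts of 9% mix with y parts of 66%.
9x + 66y = 47(x + y)
9x + 66y = 47x + 47y
x(9 - 47) = y(47 - 66)
x/y = (66 - 47)/(47 - 9) = 19/38
Simplify: 1:2
Total parts = 3; one part = 4014/3 = 1338.00 mL
9% solution: 1×1338.00 = 1338.00 mL
66% solution: 2×1338.00 = 2676.00 mL
= ratio 1:2; 1338.00 mL and 2676.00 mL

ratio 1:2; 1338.00 mL and 2676.00 mL


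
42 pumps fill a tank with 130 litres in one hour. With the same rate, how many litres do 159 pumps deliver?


Direct proportion: y/x = constant
k = 130/42 ≈ 3.0952
y₂ = k × 159 = 130 × 159 / 42 = 20670/42
≈ 492.14

492.14


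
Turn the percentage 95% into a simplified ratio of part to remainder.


95% means 95 parts out of 100; remainder = 5
Part : remainder = 95:5
GCD = 5
= 19:1

19:1


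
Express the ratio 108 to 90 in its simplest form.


GCD(108, 90) = 18
108/18 : 90/18
= 6:5

6:5


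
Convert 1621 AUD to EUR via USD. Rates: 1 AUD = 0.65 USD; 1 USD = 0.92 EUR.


Step 1: 1621 AUD × 0.65 = 1053.65 USD
Step 2: 1053.65 USD × 0.92 = 969.36 EUR
Implied rate AUD→EUR = 0.65 × 0.92 = 0.5980
= 969.36 EUR

969.36 EUR


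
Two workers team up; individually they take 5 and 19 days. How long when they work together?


Rate of A = 1/5 per day
Rate of B = 1/19 per day
Combined rate = 1/5 + 1/19 = 24/95 ≈ 0.2526 per day
Days = 1 / combined rate = 95/24
≈ 3.96 days

3.96 days


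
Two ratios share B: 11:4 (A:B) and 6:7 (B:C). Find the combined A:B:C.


Match B: multiply A:B by 6 → 66:24
Multiply B:C by 4 → 24:28
Combined: 66:24:28
GCD = 2
= 33:12:14

33:12:14


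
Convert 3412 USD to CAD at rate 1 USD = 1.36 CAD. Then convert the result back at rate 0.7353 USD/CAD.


Amount × rate = 3412 × 1.36 = 4640.32 CAD
Round-trip: 4640.32 × 0.7353 = 3412.03 USD
= 4640.32 CAD, then 3412.03 USD

4640.32 CAD, then 3412.03 USD


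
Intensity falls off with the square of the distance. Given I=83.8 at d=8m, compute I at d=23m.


I₁d₁² = I₂d₂²
I₂ = I₁ × (d₁/d₂)²
= 83.8 × (8/23)²
= 83.8 × 64/529
= 5363.2/529
≈ 10.1384

10.1384


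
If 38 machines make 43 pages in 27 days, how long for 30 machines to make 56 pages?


Days ∝ work / workers, so d₂ = d₁ × (m₁/m₂) × (w₂/w₁)
Workers factor (inverse): 38/30 ≈ 1.2667
Work factor (direct): 56/43 ≈ 1.3023
d₂ = 27 × 38/30 × 56/43 = (27 × 38 × 56) / (30 × 43) = 57456/1290
≈ 44.54 days

44.54 days


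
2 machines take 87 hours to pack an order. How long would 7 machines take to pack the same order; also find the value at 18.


Inverse proportion: x × y = constant
k = 2 × 87 = 174
At x=7: k/7 = 24.86
At x=18: k/18 = 9.67
= 24.86 and 9.67

24.86 and 9.67


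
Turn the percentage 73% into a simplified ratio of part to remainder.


73% means 73 parts out of 100; remainder = 27
Part : remainder = 73:27
GCD = 1
= 73:27

73:27


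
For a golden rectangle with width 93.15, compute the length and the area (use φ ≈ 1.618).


φ = (1 + √5) / 2 ≈ 1.618
Length = width × φ = 93.15 × 1.618 = 150.7167
≈ 150.72
Area = width × length = 93.15 × 150.7167 = 14039.260605 ≈ 14039.26
= Length: 150.72, Area: 14039.26

Length: 150.72, Area: 14039.26


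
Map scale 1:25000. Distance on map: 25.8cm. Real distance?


Real distance = map distance × scale
= 25.8cm × 25000
= 645000 cm = 6450.0 m
= 6.450 km

6.450 km


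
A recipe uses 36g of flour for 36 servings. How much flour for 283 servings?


Direct proportion: y/x = constant
k = 36/36 = 1.0000
y₂ = k × 283 = 36 × 283 / 36 = 10188/36
= 283.00

283.00


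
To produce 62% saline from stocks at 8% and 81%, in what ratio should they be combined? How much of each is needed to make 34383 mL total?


Let x parts of 8% mix with y parts of 81%.
8x + 81y = 62(x + y)
8x + 81y = 62x + 62y
x(8 - 62) = y(62 - 81)
x/y = (81 - 62)/(62 - 8) = 19/54
Simplify: 19:54
Total parts = 73; one part = 34383/73 = 471.00 mL
8% solution: 19×471.00 = 8949.00 mL
81% solution: 54×471.00 = 25434.00 mL
= ratio 19:54; 8949.00 mL and 25434.00 mL

ratio 19:54; 8949.00 mL and 25434.00 mL


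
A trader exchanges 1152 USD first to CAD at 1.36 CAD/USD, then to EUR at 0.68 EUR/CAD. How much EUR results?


Step 1: 1152 USD × 1.36 = 1566.72 CAD
Step 2: 1566.72 CAD × 0.68 = 1065.37 EUR
Implied rate USD→EUR = 1.36 × 0.68 = 0.9248
= 1065.37 EUR

1065.37 EUR


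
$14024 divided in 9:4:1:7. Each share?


Total parts = 9 + 4 + 1 + 7 = 21
Part 1: 14024 × 9/21 = 6010.29
Part 2: 14024 × 4/21 = 2671.24
Part 3: 14024 × 1/21 = 667.81
Part 4: 14024 × 7/21 = 4674.67
= Part 1: $6010.29, Part 2: $2671.24, Part 3: $667.81, Part 4: $4674.67

Part 1: $6010.29, Part 2: $2671.24, Part 3: $667.81, Part 4: $4674.67


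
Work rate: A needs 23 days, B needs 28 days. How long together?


Rate of A = 1/23 per day
Rate of B = 1/28 per day
Combined rate = 1/23 + 1/28 = 51/644 ≈ 0.0792 per day
Days = 1 / combined rate = 644/51
≈ 12.63 days

12.63 days


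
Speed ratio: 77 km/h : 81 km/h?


Ratio = 77:81
GCD = 1
Simplified = 77:81
Time ratio (same distance) = 81:77
Speed ratio = 77:81

77:81


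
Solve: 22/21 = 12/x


Cross multiply: 22 × x = 21 × 12
22x = 252
x = 252 / 22
= 11.45

11.45


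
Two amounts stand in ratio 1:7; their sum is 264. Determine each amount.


Let A = 1k, B = 7k.
1k + 7k = 264
8k = 264 → k = 264/8 = 33
A = 1×33 = 33, B = 7×33 = 231
= A = 33, B = 231

A = 33, B = 231


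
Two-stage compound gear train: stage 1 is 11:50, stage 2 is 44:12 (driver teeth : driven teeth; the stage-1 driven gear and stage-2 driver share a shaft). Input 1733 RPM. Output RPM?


Stage 1: RPM_B = RPM_A × t_A/t_B = 1733 × 11/50 = 19063/50 = 381.26
B and C share a shaft → RPM_C = RPM_B
Stage 2: RPM_D = RPM_C × t_C/t_D = RPM_A × (t_A×t_C)/(t_B×t_D)
Overall ratio = (11×44)/(50×12) = 484/600
RPM_D = 1733 × 484/600 = 838772/600
≈ 1397.95 RPM

1397.95 RPM


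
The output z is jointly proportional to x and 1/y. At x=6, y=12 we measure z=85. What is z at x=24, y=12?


z = k·x/y
Solve for k using the known point: k = z·y/x = 85×12/6 = 1020/6 = 170.0000
Now evaluate at x=24, y=12:
z = k × 24 / 12 = (1020 × 24) / (6 × 12) = 24480/72
= 340.0000

340.0000


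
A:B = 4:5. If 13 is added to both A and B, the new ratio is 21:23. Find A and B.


Let A = 4k, B = 5k.
(4k + 13) / (5k + 13) = 21/23
Cross-multiply: 23(4k + 13) = 21(5k + 13)
92k + 299 = 105k + 273
92k - 105k = 273 - 299
-13k = -26
k = -26/-13 = 2
A = 4×2 = 8, B = 5×2 = 10
= A = 8, B = 10

A = 8, B = 10


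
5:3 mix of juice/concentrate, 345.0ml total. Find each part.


Total parts = 5 + 3 = 8
juice: 345.0 × 5/8 = 215.6ml
concentrate: 345.0 × 3/8 = 129.4ml
= 215.6ml and 129.4ml

215.6ml and 129.4ml


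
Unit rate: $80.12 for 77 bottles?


Unit rate = total / quantity
= 80.12 / 77
= $1.04 per unit

$1.04 per unit


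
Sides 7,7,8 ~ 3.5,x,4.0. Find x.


Scale factor = 3.5/7 = 0.5
Missing side = 7 × 0.5
= 3.5

3.5


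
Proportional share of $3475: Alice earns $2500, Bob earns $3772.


Total income = 2500 + 3772 = $6272
Alice: $3475 × 2500/6272 = $1385.12
Bob: $3475 × 3772/6272 = $2089.88
= Alice: $1385.12, Bob: $2089.88

Alice: $1385.12, Bob: $2089.88


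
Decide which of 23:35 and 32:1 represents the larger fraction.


23/35 = 0.6571
32/1 = 32.0000
0.6571 < 32.0000, so 23:35 is less
= 32:1

32:1


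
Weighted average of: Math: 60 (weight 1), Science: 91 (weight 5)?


Numerator = 60×1 + 91×5
= 60 + 455
= 515
Total weight = 6
Weighted avg = 515/6
= 85.83

85.83


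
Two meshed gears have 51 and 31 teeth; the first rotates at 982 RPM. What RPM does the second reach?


Gear ratio = 51:31 = 51:31
RPM_B = RPM_A × (teeth_A / teeth_B)
= 982 × (51/31)
= 1615.5 RPM

1615.5 RPM


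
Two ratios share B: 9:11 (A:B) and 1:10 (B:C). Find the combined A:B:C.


Match B: multiply A:B by 1 → 9:11
Multiply B:C by 11 → 11:110
Combined: 9:11:110
GCD = 1
= 9:11:110

9:11:110


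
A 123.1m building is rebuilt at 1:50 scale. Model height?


Model size = real / scale
= 123.1 / 50
= 2.4620 m

2.4620 m


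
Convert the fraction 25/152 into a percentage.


Percentage = (part / whole) × 100
= (25 / 152) × 100
≈ 16.45%

16.45%


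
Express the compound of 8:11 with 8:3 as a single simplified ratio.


Compound ratio = (8×8) : (11×3)
= 64:33
GCD = 1
= 64:33

64:33


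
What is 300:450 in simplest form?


GCD(300, 450) = 150
300/150 : 450/150
= 2:3

2:3


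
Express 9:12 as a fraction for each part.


Total parts = 9 + 12 = 21
First part: 9/21 = 3/7
Second part: 12/21 = 4/7
= 3/7 and 4/7

3/7 and 4/7


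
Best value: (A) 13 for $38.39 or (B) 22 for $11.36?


Deal A: $38.39/13 = $2.9531/unit
Deal B: $11.36/22 = $0.5164/unit
B is cheaper per unit
= Deal B

Deal B


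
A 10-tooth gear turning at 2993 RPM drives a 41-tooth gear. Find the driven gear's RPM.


Gear ratio = 10:41 = 10:41
RPM_B = RPM_A × (teeth_A / teeth_B)
= 2993 × (10/41)
= 730.0 RPM

730.0 RPM


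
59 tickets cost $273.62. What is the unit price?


Unit rate = total / quantity
= 273.62 / 59
= $4.64 per unit

$4.64 per unit


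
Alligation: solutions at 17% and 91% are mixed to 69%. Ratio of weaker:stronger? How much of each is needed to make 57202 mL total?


Let x parts of 17% mix with y parts of 91%.
17x + 91y = 69(x + y)
17x + 91y = 69x + 69y
x(17 - 69) = y(69 - 91)
x/y = (91 - 69)/(69 - 17) = 22/52
Simplify: 11:26
Total parts = 37; one part = 57202/37 = 1546.00 mL
17% solution: 11×1546.00 = 17006.00 mL
91% solution: 26×1546.00 = 40196.00 mL
= ratio 11:26; 17006.00 mL and 40196.00 mL

ratio 11:26; 17006.00 mL and 40196.00 mL


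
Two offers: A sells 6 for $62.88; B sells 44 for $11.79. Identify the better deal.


Deal A: $62.88/6 = $10.4800/unit
Deal B: $11.79/44 = $0.2680/unit
B is cheaper per unit
= Deal B

Deal B


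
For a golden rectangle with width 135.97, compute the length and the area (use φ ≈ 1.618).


φ = (1 + √5) / 2 ≈ 1.618
Length = width × φ = 135.97 × 1.618 = 219.99946
≈ 220.00
Area = width × length = 135.97 × 219.99946 = 29913.3265762 ≈ 29913.33
= Length: 220.00, Area: 29913.33

Length: 220.00, Area: 29913.33


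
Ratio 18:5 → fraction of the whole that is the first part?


Total parts = 18 + 5 = 23
First part: 18/23 = 18/23
= 18/23

18/23


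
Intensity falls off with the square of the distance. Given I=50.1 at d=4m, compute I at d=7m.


I₁d₁² = I₂d₂²
I₂ = I₁ × (d₁/d₂)²
= 50.1 × (4/7)²
= 50.1 × 16/49
= 801.6/49
≈ 16.3592

16.3592


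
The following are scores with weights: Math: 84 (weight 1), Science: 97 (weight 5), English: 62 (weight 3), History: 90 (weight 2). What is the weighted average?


Numerator = 84×1 + 97×5 + 62×3 + 90×2
= 84 + 485 + 186 + 180
= 935
Total weight = 11
Weighted avg = 935/11
= 85.00

85.00


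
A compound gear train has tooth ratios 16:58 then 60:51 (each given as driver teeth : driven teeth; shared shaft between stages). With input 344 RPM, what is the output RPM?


Stage 1: RPM_B = RPM_A × t_A/t_B = 344 × 16/58 = 5504/58 ≈ 94.90
B and C share a shaft → RPM_C = RPM_B
Stage 2: RPM_D = RPM_C × t_C/t_D = RPM_A × (t_A×t_C)/(t_B×t_D)
Overall ratio = (16×60)/(58×51) = 960/2958
RPM_D = 344 × 960/2958 = 330240/2958
≈ 111.64 RPM

111.64 RPM


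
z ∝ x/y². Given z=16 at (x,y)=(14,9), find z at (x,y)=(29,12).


z = k·x/y²
Solve for k using the known point: k = z·y²/x = 16×81/14 = 1296/14 ≈ 92.5714
Now evaluate at x=29, y=12:
z = k × 29 / 144 = (1296 × 29) / (14 × 144) = 37584/2016
≈ 18.6429

18.6429


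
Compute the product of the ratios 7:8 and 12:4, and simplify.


Compound ratio = (7×12) : (8×4)
= 84:32
GCD = 4
= 21:8

21:8


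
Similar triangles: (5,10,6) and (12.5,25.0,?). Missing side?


Scale factor = 12.5/5 = 2.5
Missing side = 6 × 2.5
= 15.0

15.0


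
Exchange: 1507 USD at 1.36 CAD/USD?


Amount × rate = 1507 × 1.36
= 2049.52 CAD

2049.52 CAD


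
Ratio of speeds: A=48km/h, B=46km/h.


Ratio = 48:46
GCD = 2
Simplified = 24:23
Time ratio (same distance) = 23:24
Speed ratio = 24:23

24:23


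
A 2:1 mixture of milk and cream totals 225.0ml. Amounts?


Total parts = 2 + 1 = 3
milk: 225.0 × 2/3 = 150.0ml
cream: 225.0 × 1/3 = 75.0ml
= 150.0ml and 75.0ml

150.0ml and 75.0ml


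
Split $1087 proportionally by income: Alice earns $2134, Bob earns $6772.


Total income = 2134 + 6772 = $8906
Alice: $1087 × 2134/8906 = $260.46
Bob: $1087 × 6772/8906 = $826.54
= Alice: $260.46, Bob: $826.54

Alice: $260.46, Bob: $826.54


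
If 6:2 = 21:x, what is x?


Cross multiply: 6 × x = 2 × 21
6x = 42
x = 42 / 6
= 7.00

7.00


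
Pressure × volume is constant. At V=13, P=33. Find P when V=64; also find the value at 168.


Inverse proportion: x × y = constant
k = 13 × 33 = 429
At x=64: k/64 = 6.70
At x=168: k/168 = 2.55
= 6.70 and 2.55

6.70 and 2.55


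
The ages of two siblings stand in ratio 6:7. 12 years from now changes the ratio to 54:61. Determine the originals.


Let A = 6k, B = 7k.
(6k + 12) / (7k + 12) = 54/61
Cross-multiply: 61(6k + 12) = 54(7k + 12)
366k + 732 = 378k + 648
366k - 378k = 648 - 732
-12k = -84
k = -84/-12 = 7
A = 6×7 = 42, B = 7×7 = 49
= A = 42, B = 49

A = 42, B = 49


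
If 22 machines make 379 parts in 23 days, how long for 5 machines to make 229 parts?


Days ∝ work / workers, so d₂ = d₁ × (m₁/m₂) × (w₂/w₁)
Workers factor (inverse): 22/5 = 4.4000
Work factor (direct): 229/379 ≈ 0.6042
d₂ = 23 × 22/5 × 229/379 = (23 × 22 × 229) / (5 × 379) = 115874/1895
≈ 61.15 days

61.15 days


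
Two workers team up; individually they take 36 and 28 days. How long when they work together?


Rate of A = 1/36 per day
Rate of B = 1/28 per day
Combined rate = 1/36 + 1/28 = 64/1008 ≈ 0.0635 per day
Days = 1 / combined rate = 1008/64
= 15.75 days

15.75 days


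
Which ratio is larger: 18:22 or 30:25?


18/22 = 0.8182
30/25 = 1.2000
0.8182 < 1.2000, so 18:22 is less
= 30:25

30:25
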